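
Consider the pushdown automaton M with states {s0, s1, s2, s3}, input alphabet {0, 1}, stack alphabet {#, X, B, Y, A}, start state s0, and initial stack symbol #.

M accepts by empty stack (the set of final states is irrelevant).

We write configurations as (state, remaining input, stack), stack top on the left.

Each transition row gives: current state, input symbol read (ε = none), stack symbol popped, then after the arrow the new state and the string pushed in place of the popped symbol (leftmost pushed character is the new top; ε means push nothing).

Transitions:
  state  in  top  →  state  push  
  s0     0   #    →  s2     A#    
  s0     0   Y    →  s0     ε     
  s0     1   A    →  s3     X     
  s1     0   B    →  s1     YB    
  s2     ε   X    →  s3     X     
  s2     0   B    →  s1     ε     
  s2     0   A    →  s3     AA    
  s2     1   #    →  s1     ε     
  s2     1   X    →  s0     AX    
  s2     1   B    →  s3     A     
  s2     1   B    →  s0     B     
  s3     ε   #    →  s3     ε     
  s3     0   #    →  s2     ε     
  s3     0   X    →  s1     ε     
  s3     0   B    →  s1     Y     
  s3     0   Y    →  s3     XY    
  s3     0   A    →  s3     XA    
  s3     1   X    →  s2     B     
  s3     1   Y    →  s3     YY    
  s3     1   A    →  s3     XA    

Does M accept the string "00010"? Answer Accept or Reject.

Reject

No computation consumes all input and empties the stack.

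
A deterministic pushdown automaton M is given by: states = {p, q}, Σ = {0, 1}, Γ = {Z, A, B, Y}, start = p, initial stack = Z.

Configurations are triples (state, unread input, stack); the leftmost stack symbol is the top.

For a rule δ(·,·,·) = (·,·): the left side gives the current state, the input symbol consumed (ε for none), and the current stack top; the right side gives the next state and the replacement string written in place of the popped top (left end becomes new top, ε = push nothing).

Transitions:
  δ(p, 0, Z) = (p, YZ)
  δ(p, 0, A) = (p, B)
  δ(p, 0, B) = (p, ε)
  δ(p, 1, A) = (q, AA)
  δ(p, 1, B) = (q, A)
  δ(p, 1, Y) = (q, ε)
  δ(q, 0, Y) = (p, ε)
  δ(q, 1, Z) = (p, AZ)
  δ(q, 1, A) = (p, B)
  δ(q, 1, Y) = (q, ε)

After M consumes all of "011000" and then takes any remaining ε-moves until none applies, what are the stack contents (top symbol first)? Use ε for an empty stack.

(p, 011000, Z) ⊢ (p, 11000, YZ) ⊢ (q, 1000, Z) ⊢ (p, 000, AZ) ⊢ (p, 00, BZ) ⊢ (p, 0, Z) ⊢ (p, ε, YZ)
All input consumed in state p with stack YZ.

YZ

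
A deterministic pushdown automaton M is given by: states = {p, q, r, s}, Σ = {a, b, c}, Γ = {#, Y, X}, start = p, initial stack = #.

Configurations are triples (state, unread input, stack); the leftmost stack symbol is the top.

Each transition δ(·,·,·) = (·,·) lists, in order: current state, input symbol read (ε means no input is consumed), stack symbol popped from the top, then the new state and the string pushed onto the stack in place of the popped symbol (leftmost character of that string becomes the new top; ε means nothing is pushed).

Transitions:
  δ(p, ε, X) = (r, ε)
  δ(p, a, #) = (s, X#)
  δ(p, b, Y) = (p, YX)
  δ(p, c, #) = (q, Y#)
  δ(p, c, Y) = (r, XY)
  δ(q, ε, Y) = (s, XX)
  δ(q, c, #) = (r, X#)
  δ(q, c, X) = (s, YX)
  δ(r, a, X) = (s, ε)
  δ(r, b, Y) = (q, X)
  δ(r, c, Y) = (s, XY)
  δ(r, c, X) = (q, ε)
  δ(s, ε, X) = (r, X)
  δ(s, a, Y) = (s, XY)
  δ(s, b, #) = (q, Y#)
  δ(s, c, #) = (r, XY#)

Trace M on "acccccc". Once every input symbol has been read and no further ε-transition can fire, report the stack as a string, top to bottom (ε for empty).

(p, acccccc, #)
  read a, top #: go to s, push X# → (s, cccccc, X#)
  ε-move, top X: go to r, push X → (r, cccccc, X#)
  read c, top X: go to q, push ε → (q, ccccc, #)
  read c, top #: go to r, push X# → (r, cccc, X#)
  read c, top X: go to q, push ε → (q, ccc, #)
  read c, top #: go to r, push X# → (r, cc, X#)
  read c, top X: go to q, push ε → (q, c, #)
  read c, top #: go to r, push X# → (r, ε, X#)
All input consumed in state r with stack X#.

X#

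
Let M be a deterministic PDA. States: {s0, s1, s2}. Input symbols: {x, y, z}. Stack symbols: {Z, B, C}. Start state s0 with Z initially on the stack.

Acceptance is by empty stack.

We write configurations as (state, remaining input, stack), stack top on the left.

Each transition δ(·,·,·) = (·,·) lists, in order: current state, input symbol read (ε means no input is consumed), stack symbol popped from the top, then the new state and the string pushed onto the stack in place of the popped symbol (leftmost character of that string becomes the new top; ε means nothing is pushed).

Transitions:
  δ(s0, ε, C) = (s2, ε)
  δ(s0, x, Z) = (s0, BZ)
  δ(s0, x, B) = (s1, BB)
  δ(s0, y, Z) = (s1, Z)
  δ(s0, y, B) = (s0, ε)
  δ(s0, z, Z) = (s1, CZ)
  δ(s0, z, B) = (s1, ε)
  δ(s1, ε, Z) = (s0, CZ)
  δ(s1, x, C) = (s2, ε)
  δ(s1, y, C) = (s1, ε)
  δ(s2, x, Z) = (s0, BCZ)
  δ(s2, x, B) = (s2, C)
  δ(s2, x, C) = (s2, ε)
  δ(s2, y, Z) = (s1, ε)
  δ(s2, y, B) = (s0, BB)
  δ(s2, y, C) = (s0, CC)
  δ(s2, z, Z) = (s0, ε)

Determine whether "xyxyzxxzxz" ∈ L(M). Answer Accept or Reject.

(s0, xyxyzxxzxz, Z)
  read x, top Z: go to s0, push BZ → (s0, yxyzxxzxz, BZ)
  read y, top B: go to s0, push ε → (s0, xyzxxzxz, Z)
  read x, top Z: go to s0, push BZ → (s0, yzxxzxz, BZ)
  read y, top B: go to s0, push ε → (s0, zxxzxz, Z)
  read z, top Z: go to s1, push CZ → (s1, xxzxz, CZ)
  read x, top C: go to s2, push ε → (s2, xzxz, Z)
  read x, top Z: go to s0, push BCZ → (s0, zxz, BCZ)
  read z, top B: go to s1, push ε → (s1, xz, CZ)
  read x, top C: go to s2, push ε → (s2, z, Z)
  read z, top Z: go to s0, push ε → (s0, ε, ε)
All input consumed and the stack is empty.

Accept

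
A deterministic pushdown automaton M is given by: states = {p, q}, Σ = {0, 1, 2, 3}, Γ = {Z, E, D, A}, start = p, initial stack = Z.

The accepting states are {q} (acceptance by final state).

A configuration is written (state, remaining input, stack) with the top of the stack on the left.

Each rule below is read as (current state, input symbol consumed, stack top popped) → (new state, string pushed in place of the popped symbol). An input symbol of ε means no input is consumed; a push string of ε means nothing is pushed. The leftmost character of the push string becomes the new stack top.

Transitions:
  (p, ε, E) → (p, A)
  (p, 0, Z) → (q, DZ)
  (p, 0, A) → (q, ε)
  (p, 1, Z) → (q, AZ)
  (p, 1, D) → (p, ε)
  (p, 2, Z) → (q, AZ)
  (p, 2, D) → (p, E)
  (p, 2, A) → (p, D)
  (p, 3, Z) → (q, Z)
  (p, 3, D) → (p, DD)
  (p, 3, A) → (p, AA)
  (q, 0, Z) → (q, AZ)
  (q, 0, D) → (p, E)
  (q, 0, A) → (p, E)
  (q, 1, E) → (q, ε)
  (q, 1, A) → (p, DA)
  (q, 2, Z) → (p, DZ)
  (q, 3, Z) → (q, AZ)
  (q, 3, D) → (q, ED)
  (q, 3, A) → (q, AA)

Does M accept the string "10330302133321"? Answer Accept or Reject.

(p, 10330302133321, Z)
  read 1, top Z: go to q, push AZ → (q, 0330302133321, AZ)
  read 0, top A: go to p, push E → (p, 330302133321, EZ)
  ε-move, top E: go to p, push A → (p, 330302133321, AZ)
  read 3, top A: go to p, push AA → (p, 30302133321, AAZ)
  read 3, top A: go to p, push AA → (p, 0302133321, AAAZ)
  read 0, top A: go to q, push ε → (q, 302133321, AAZ)
  read 3, top A: go to q, push AA → (q, 02133321, AAAZ)
  read 0, top A: go to p, push E → (p, 2133321, EAAZ)
  ε-move, top E: go to p, push A → (p, 2133321, AAAZ)
  read 2, top A: go to p, push D → (p, 133321, DAAZ)
  read 1, top D: go to p, push ε → (p, 33321, AAZ)
  read 3, top A: go to p, push AA → (p, 3321, AAAZ)
  read 3, top A: go to p, push AA → (p, 321, AAAAZ)
  read 3, top A: go to p, push AA → (p, 21, AAAAAZ)
  read 2, top A: go to p, push D → (p, 1, DAAAAZ)
  read 1, top D: go to p, push ε → (p, ε, AAAAZ)
All input consumed; state p ∉ F and no further ε-move applies.

Reject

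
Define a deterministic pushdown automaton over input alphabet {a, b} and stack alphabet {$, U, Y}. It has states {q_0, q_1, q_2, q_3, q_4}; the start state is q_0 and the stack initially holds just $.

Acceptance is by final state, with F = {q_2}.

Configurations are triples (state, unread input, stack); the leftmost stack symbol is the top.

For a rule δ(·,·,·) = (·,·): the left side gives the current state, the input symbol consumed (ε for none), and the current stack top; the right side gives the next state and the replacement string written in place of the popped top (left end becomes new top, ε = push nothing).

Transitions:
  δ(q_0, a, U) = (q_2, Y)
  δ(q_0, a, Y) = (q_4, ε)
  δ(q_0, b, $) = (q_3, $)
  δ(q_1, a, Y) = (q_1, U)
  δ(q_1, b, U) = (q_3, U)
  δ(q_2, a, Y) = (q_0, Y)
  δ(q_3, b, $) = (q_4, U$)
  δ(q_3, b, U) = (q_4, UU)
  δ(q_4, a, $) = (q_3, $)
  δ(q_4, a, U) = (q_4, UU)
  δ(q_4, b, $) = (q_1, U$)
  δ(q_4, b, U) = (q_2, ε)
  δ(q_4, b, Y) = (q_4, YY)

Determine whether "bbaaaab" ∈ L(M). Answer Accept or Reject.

(q_0, bbaaaab, $)
  read b, top $: go to q_3, push $ → (q_3, baaaab, $)
  read b, top $: go to q_4, push U$ → (q_4, aaaab, U$)
  read a, top U: go to q_4, push UU → (q_4, aaab, UU$)
  read a, top U: go to q_4, push UU → (q_4, aab, UUU$)
  read a, top U: go to q_4, push UU → (q_4, ab, UUUU$)
  read a, top U: go to q_4, push UU → (q_4, b, UUUUU$)
  read b, top U: go to q_2, push ε → (q_2, ε, UUUU$)
All input consumed; state q_2 ∈ F.

Accept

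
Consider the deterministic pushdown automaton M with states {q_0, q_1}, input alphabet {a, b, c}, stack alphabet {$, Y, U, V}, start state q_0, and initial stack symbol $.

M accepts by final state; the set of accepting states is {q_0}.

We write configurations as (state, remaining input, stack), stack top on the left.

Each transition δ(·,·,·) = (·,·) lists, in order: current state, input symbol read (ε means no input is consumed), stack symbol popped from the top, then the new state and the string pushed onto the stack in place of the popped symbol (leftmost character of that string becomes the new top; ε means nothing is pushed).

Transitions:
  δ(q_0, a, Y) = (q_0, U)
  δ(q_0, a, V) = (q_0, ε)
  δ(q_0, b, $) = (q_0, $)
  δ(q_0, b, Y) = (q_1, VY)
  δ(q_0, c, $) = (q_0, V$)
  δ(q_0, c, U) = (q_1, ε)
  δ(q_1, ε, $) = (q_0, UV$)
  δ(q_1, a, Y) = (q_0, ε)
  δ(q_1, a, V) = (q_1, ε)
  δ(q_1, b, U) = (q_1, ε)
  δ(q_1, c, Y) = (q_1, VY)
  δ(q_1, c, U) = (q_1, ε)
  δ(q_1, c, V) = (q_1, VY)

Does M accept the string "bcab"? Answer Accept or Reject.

(q_0, bcab, $)
  read b, top $: go to q_0, push $ → (q_0, cab, $)
  read c, top $: go to q_0, push V$ → (q_0, ab, V$)
  read a, top V: go to q_0, push ε → (q_0, b, $)
  read b, top $: go to q_0, push $ → (q_0, ε, $)
All input consumed; state q_0 ∈ F.

Accept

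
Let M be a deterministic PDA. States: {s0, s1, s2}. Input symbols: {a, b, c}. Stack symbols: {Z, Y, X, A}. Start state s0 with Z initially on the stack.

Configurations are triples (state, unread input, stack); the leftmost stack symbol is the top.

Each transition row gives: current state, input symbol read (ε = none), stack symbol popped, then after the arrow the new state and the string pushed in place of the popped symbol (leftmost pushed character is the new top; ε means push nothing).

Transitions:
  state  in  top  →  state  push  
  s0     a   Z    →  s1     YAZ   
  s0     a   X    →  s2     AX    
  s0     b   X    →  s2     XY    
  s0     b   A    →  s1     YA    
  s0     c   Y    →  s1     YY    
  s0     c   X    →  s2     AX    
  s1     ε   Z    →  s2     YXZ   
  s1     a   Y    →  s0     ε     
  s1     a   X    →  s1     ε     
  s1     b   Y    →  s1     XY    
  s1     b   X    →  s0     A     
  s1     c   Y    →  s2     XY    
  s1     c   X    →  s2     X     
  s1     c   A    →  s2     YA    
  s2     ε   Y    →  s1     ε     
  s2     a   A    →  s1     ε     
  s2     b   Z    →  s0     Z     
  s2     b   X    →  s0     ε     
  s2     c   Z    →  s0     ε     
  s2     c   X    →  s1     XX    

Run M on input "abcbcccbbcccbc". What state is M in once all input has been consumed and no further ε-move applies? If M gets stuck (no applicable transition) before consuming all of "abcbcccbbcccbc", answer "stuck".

s2

(s0, abcbcccbbcccbc, Z) ⊢ (s1, bcbcccbbcccbc, YAZ) ⊢ (s1, cbcccbbcccbc, XYAZ) ⊢ (s2, bcccbbcccbc, XYAZ) ⊢ (s0, cccbbcccbc, YAZ) ⊢ (s1, ccbbcccbc, YYAZ) ⊢ (s2, cbbcccbc, XYYAZ) ⊢ (s1, bbcccbc, XXYYAZ) ⊢ (s0, bcccbc, AXYYAZ) ⊢ (s1, cccbc, YAXYYAZ) ⊢ (s2, ccbc, XYAXYYAZ) ⊢ (s1, cbc, XXYAXYYAZ) ⊢ (s2, bc, XXYAXYYAZ) ⊢ (s0, c, XYAXYYAZ) ⊢ (s2, ε, AXYAXYYAZ)
All input consumed; M is in state s2.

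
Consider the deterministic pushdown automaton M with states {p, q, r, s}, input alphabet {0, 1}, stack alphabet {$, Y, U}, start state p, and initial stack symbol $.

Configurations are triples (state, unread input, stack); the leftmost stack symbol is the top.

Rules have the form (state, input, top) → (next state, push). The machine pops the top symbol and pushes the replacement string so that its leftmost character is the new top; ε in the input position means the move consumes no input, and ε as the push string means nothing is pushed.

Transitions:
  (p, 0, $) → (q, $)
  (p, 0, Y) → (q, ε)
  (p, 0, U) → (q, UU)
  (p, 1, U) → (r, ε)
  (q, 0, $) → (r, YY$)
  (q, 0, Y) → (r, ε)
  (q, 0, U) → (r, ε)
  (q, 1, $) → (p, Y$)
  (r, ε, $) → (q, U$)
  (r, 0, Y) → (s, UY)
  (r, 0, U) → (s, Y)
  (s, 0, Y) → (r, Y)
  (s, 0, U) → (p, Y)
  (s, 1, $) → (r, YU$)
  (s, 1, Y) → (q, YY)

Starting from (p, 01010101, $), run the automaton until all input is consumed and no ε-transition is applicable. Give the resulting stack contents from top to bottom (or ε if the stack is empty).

(p, 01010101, $)
  read 0, top $: go to q, push $ → (q, 1010101, $)
  read 1, top $: go to p, push Y$ → (p, 010101, Y$)
  read 0, top Y: go to q, push ε → (q, 10101, $)
  read 1, top $: go to p, push Y$ → (p, 0101, Y$)
  read 0, top Y: go to q, push ε → (q, 101, $)
  read 1, top $: go to p, push Y$ → (p, 01, Y$)
  read 0, top Y: go to q, push ε → (q, 1, $)
  read 1, top $: go to p, push Y$ → (p, ε, Y$)
All input consumed in state p with stack Y$.

Y$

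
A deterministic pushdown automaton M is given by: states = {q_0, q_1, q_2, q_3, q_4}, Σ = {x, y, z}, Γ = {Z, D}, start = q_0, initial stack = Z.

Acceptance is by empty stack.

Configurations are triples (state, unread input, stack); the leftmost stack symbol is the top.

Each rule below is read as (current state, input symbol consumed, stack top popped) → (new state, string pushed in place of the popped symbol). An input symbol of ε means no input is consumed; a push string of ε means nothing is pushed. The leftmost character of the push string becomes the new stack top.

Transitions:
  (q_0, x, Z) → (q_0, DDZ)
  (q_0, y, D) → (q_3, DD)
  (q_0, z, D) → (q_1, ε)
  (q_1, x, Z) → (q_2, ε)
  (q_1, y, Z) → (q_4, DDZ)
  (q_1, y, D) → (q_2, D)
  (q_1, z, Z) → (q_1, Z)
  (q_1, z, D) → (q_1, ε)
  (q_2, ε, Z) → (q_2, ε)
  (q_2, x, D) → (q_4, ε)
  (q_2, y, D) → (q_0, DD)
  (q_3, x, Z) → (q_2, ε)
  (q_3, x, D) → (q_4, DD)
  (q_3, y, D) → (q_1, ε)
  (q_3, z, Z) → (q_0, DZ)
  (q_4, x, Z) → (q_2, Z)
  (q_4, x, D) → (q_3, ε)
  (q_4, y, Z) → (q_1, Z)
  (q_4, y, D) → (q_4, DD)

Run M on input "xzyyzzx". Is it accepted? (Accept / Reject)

Accept

(q_0, xzyyzzx, Z)
  read x, top Z: go to q_0, push DDZ → (q_0, zyyzzx, DDZ)
  read z, top D: go to q_1, push ε → (q_1, yyzzx, DZ)
  read y, top D: go to q_2, push D → (q_2, yzzx, DZ)
  read y, top D: go to q_0, push DD → (q_0, zzx, DDZ)
  read z, top D: go to q_1, push ε → (q_1, zx, DZ)
  read z, top D: go to q_1, push ε → (q_1, x, Z)
  read x, top Z: go to q_2, push ε → (q_2, ε, ε)
All input consumed and the stack is empty.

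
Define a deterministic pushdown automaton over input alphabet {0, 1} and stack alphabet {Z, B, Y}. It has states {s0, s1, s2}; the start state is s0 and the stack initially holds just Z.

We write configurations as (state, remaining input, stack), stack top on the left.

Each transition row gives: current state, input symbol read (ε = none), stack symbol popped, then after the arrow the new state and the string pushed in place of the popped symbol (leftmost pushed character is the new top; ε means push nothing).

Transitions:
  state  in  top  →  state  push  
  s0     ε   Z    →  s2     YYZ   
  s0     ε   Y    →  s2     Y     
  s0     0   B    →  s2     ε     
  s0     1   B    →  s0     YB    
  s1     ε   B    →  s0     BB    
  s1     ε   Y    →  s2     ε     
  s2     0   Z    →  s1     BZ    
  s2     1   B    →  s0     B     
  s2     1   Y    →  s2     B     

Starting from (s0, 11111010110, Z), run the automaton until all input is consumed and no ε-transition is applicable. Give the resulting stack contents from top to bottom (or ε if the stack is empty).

(s0, 11111010110, Z)
  ε-move, top Z: go to s2, push YYZ → (s2, 11111010110, YYZ)
  read 1, top Y: go to s2, push B → (s2, 1111010110, BYZ)
  read 1, top B: go to s0, push B → (s0, 111010110, BYZ)
  read 1, top B: go to s0, push YB → (s0, 11010110, YBYZ)
  ε-move, top Y: go to s2, push Y → (s2, 11010110, YBYZ)
  read 1, top Y: go to s2, push B → (s2, 1010110, BBYZ)
  read 1, top B: go to s0, push B → (s0, 010110, BBYZ)
  read 0, top B: go to s2, push ε → (s2, 10110, BYZ)
  read 1, top B: go to s0, push B → (s0, 0110, BYZ)
  read 0, top B: go to s2, push ε → (s2, 110, YZ)
  read 1, top Y: go to s2, push B → (s2, 10, BZ)
  read 1, top B: go to s0, push B → (s0, 0, BZ)
  read 0, top B: go to s2, push ε → (s2, ε, Z)
All input consumed in state s2 with stack Z.

Z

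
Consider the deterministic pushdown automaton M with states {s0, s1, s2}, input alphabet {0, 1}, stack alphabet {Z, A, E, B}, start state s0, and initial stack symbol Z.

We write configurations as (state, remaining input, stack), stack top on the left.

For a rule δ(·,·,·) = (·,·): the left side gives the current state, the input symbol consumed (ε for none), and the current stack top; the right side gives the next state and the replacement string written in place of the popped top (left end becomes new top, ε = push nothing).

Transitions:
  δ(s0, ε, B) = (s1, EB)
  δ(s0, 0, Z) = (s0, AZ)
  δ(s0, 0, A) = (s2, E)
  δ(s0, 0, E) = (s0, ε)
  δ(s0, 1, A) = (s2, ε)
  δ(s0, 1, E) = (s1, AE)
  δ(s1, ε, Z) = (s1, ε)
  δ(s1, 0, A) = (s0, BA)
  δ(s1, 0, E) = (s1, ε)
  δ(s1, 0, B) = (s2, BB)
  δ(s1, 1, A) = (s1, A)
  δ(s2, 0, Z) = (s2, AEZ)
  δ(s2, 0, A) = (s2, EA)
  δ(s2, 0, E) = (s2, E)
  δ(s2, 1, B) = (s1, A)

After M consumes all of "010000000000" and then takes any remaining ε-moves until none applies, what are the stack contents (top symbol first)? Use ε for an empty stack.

(s0, 010000000000, Z) ⊢ (s0, 10000000000, AZ) ⊢ (s2, 0000000000, Z) ⊢ (s2, 000000000, AEZ) ⊢ (s2, 00000000, EAEZ) ⊢ (s2, 0000000, EAEZ) ⊢ (s2, 000000, EAEZ) ⊢ (s2, 00000, EAEZ) ⊢ (s2, 0000, EAEZ) ⊢ (s2, 000, EAEZ) ⊢ (s2, 00, EAEZ) ⊢ (s2, 0, EAEZ) ⊢ (s2, ε, EAEZ)
All input consumed in state s2 with stack EAEZ.

EAEZ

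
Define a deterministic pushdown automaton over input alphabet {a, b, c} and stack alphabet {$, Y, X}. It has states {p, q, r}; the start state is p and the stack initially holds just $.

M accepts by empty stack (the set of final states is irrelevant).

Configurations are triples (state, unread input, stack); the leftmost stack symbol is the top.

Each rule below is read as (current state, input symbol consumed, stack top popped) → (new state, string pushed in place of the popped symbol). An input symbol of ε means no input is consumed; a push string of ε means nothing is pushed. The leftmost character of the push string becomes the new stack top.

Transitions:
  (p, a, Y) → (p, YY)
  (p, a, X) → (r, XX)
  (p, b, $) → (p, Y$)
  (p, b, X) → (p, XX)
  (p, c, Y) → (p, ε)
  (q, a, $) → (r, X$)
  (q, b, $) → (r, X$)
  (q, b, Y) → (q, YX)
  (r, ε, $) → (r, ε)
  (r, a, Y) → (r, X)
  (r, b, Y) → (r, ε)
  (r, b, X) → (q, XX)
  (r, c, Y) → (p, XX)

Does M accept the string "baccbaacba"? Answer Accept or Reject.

(p, baccbaacba, $)
  read b, top $: go to p, push Y$ → (p, accbaacba, Y$)
  read a, top Y: go to p, push YY → (p, ccbaacba, YY$)
  read c, top Y: go to p, push ε → (p, cbaacba, Y$)
  read c, top Y: go to p, push ε → (p, baacba, $)
  read b, top $: go to p, push Y$ → (p, aacba, Y$)
  read a, top Y: go to p, push YY → (p, acba, YY$)
  read a, top Y: go to p, push YY → (p, cba, YYY$)
  read c, top Y: go to p, push ε → (p, ba, YY$)
No transition applies at (p, ba, YY$); input not fully consumed.

Reject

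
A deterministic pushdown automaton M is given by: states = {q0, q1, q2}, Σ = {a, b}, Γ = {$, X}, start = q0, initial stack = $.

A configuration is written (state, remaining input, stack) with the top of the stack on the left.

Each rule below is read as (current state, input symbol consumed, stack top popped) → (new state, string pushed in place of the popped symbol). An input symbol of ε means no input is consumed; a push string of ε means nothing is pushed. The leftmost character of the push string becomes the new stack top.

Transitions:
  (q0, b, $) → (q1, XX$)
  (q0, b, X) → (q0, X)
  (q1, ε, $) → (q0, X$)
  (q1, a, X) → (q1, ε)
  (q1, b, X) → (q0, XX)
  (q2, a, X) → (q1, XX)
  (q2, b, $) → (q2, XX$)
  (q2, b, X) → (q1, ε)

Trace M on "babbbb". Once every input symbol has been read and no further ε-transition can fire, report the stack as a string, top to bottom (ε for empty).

(q0, babbbb, $)
  read b, top $: go to q1, push XX$ → (q1, abbbb, XX$)
  read a, top X: go to q1, push ε → (q1, bbbb, X$)
  read b, top X: go to q0, push XX → (q0, bbb, XX$)
  read b, top X: go to q0, push X → (q0, bb, XX$)
  read b, top X: go to q0, push X → (q0, b, XX$)
  read b, top X: go to q0, push X → (q0, ε, XX$)
All input consumed in state q0 with stack XX$.

XX$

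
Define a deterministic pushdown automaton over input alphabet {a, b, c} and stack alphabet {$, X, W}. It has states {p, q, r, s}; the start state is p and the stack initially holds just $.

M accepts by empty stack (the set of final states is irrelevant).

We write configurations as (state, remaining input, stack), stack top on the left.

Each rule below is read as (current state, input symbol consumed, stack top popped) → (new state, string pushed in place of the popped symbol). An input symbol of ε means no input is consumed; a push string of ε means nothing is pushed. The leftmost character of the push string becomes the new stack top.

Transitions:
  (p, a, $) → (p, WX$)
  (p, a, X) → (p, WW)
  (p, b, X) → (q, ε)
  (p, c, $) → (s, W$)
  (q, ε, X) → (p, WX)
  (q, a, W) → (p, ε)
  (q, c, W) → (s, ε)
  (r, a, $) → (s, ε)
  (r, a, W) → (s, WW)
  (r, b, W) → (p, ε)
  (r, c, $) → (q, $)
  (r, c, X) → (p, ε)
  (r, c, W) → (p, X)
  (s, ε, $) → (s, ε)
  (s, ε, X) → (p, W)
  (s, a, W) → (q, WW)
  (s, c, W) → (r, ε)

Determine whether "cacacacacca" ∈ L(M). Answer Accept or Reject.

(p, cacacacacca, $)
  read c, top $: go to s, push W$ → (s, acacacacca, W$)
  read a, top W: go to q, push WW → (q, cacacacca, WW$)
  read c, top W: go to s, push ε → (s, acacacca, W$)
  read a, top W: go to q, push WW → (q, cacacca, WW$)
  read c, top W: go to s, push ε → (s, acacca, W$)
  read a, top W: go to q, push WW → (q, cacca, WW$)
  read c, top W: go to s, push ε → (s, acca, W$)
  read a, top W: go to q, push WW → (q, cca, WW$)
  read c, top W: go to s, push ε → (s, ca, W$)
  read c, top W: go to r, push ε → (r, a, $)
  read a, top $: go to s, push ε → (s, ε, ε)
All input consumed and the stack is empty.

Accept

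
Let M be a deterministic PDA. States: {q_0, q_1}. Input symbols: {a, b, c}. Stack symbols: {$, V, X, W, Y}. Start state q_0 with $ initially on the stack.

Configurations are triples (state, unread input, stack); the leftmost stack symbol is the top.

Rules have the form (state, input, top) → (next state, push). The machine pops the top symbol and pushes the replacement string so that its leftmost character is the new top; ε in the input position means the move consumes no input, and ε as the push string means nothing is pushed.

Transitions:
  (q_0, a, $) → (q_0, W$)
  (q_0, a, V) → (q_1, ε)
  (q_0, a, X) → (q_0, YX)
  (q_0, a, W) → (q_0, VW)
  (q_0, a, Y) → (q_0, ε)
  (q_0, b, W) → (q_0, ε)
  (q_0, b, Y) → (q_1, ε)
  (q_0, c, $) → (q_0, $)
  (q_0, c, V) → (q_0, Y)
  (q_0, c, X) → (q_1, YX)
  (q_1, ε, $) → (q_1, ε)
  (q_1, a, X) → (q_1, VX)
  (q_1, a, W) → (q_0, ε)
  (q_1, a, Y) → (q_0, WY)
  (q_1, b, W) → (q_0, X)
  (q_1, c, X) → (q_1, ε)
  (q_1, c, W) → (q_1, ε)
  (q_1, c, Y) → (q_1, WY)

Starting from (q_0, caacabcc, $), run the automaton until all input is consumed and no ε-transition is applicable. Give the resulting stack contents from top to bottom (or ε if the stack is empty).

(q_0, caacabcc, $) ⊢ (q_0, aacabcc, $) ⊢ (q_0, acabcc, W$) ⊢ (q_0, cabcc, VW$) ⊢ (q_0, abcc, YW$) ⊢ (q_0, bcc, W$) ⊢ (q_0, cc, $) ⊢ (q_0, c, $) ⊢ (q_0, ε, $)
All input consumed in state q_0 with stack $.

$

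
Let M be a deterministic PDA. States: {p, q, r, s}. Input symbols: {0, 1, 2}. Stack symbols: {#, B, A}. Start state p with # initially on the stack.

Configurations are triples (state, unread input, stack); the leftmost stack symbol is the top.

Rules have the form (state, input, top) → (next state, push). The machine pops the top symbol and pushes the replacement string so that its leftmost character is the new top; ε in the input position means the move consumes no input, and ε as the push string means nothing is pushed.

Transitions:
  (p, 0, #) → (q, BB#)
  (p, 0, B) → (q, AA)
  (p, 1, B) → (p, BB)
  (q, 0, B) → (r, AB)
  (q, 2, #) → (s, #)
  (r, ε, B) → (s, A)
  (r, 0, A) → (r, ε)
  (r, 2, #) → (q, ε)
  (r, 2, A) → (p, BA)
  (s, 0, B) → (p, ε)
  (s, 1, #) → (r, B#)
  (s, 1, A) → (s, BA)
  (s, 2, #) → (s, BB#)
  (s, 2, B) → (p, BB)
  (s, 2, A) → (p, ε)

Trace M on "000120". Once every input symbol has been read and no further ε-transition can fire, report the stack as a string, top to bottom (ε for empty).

AABAB#

(p, 000120, #)
  read 0, top #: go to q, push BB# → (q, 00120, BB#)
  read 0, top B: go to r, push AB → (r, 0120, ABB#)
  read 0, top A: go to r, push ε → (r, 120, BB#)
  ε-move, top B: go to s, push A → (s, 120, AB#)
  read 1, top A: go to s, push BA → (s, 20, BAB#)
  read 2, top B: go to p, push BB → (p, 0, BBAB#)
  read 0, top B: go to q, push AA → (q, ε, AABAB#)
All input consumed in state q with stack AABAB#.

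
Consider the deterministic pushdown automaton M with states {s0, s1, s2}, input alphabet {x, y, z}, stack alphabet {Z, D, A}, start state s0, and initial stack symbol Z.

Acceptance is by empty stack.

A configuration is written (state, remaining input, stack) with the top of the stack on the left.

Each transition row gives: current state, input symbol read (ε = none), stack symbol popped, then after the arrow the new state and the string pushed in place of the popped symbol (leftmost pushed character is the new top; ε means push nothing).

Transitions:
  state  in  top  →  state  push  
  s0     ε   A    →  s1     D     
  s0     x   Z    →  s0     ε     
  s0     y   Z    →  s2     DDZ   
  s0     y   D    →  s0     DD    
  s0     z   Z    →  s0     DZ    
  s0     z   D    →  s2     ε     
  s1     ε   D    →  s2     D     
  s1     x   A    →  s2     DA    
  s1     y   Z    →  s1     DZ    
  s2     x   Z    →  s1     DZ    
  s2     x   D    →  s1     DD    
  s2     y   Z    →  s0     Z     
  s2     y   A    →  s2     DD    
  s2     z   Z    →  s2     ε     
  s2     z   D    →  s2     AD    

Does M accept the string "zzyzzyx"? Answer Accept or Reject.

Accept

(s0, zzyzzyx, Z)
  read z, top Z: go to s0, push DZ → (s0, zyzzyx, DZ)
  read z, top D: go to s2, push ε → (s2, yzzyx, Z)
  read y, top Z: go to s0, push Z → (s0, zzyx, Z)
  read z, top Z: go to s0, push DZ → (s0, zyx, DZ)
  read z, top D: go to s2, push ε → (s2, yx, Z)
  read y, top Z: go to s0, push Z → (s0, x, Z)
  read x, top Z: go to s0, push ε → (s0, ε, ε)
All input consumed and the stack is empty.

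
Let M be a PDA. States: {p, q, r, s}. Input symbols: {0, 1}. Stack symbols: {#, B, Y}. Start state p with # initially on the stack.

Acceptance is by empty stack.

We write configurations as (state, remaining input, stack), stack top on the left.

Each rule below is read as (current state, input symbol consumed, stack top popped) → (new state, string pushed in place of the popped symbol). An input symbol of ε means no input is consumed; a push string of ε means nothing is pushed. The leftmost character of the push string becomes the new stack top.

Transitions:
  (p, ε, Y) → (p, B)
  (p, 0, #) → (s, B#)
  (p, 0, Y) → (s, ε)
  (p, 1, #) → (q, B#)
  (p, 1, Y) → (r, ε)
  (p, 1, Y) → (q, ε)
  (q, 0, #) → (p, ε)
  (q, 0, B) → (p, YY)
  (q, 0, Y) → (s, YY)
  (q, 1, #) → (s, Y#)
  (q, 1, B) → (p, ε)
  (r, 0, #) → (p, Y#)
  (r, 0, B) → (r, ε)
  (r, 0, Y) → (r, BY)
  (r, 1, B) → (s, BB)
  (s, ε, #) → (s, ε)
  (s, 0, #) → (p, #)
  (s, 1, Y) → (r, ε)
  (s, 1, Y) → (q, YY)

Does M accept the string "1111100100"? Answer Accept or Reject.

One accepting computation: (p, 1111100100, #) ⊢ (q, 111100100, B#) ⊢ (p, 11100100, #) ⊢ (q, 1100100, B#) ⊢ (p, 100100, #) ⊢ (q, 00100, B#) ⊢ (p, 0100, YY#) ⊢ (s, 100, Y#) ⊢ (r, 00, #) ⊢ (p, 0, Y#) ⊢ (s, ε, #) ⊢ (s, ε, ε)
All input consumed and the stack is empty.

Accept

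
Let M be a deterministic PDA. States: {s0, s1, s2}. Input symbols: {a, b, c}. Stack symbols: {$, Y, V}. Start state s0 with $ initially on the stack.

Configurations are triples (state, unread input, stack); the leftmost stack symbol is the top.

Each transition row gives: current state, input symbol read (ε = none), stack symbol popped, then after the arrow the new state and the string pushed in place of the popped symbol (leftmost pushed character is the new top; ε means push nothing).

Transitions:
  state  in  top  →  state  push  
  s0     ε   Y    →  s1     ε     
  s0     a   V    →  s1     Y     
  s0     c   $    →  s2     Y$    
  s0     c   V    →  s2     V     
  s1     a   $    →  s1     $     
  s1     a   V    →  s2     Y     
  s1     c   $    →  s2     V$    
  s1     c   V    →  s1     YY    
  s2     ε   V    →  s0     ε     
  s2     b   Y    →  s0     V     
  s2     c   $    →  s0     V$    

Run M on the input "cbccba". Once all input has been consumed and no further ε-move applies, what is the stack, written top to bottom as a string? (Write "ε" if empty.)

(s0, cbccba, $)
  read c, top $: go to s2, push Y$ → (s2, bccba, Y$)
  read b, top Y: go to s0, push V → (s0, ccba, V$)
  read c, top V: go to s2, push V → (s2, cba, V$)
  ε-move, top V: go to s0, push ε → (s0, cba, $)
  read c, top $: go to s2, push Y$ → (s2, ba, Y$)
  read b, top Y: go to s0, push V → (s0, a, V$)
  read a, top V: go to s1, push Y → (s1, ε, Y$)
All input consumed in state s1 with stack Y$.

Y$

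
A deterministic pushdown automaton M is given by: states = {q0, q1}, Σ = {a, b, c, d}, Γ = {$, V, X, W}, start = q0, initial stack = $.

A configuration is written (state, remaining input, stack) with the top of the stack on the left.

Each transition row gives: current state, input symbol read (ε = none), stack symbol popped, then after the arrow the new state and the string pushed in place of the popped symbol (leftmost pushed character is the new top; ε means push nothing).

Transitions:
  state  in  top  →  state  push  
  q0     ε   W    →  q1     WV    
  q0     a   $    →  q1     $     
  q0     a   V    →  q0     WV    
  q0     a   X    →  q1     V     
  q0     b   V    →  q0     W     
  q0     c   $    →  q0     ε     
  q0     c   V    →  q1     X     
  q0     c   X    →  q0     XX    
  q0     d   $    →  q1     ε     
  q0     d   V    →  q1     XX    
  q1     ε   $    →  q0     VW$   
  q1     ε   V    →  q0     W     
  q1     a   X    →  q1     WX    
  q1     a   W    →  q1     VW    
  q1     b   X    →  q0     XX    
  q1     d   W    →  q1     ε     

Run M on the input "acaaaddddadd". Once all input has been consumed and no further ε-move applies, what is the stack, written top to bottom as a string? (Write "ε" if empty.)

(q0, acaaaddddadd, $) ⊢ (q1, caaaddddadd, $) ⊢ (q0, caaaddddadd, VW$) ⊢ (q1, aaaddddadd, XW$) ⊢ (q1, aaddddadd, WXW$) ⊢ (q1, addddadd, VWXW$) ⊢ (q0, addddadd, WWXW$) ⊢ (q1, addddadd, WVWXW$) ⊢ (q1, ddddadd, VWVWXW$) ⊢ (q0, ddddadd, WWVWXW$) ⊢ (q1, ddddadd, WVWVWXW$) ⊢ (q1, dddadd, VWVWXW$) ⊢ (q0, dddadd, WWVWXW$) ⊢ (q1, dddadd, WVWVWXW$) ⊢ (q1, ddadd, VWVWXW$) ⊢ (q0, ddadd, WWVWXW$) ⊢ (q1, ddadd, WVWVWXW$) ⊢ (q1, dadd, VWVWXW$) ⊢ (q0, dadd, WWVWXW$) ⊢ (q1, dadd, WVWVWXW$) ⊢ (q1, add, VWVWXW$) ⊢ (q0, add, WWVWXW$) ⊢ (q1, add, WVWVWXW$) ⊢ (q1, dd, VWVWVWXW$) ⊢ (q0, dd, WWVWVWXW$) ⊢ (q1, dd, WVWVWVWXW$) ⊢ (q1, d, VWVWVWXW$) ⊢ (q0, d, WWVWVWXW$) ⊢ (q1, d, WVWVWVWXW$) ⊢ (q1, ε, VWVWVWXW$) ⊢ (q0, ε, WWVWVWXW$) ⊢ (q1, ε, WVWVWVWXW$)
All input consumed in state q1 with stack WVWVWVWXW$.

WVWVWVWXW$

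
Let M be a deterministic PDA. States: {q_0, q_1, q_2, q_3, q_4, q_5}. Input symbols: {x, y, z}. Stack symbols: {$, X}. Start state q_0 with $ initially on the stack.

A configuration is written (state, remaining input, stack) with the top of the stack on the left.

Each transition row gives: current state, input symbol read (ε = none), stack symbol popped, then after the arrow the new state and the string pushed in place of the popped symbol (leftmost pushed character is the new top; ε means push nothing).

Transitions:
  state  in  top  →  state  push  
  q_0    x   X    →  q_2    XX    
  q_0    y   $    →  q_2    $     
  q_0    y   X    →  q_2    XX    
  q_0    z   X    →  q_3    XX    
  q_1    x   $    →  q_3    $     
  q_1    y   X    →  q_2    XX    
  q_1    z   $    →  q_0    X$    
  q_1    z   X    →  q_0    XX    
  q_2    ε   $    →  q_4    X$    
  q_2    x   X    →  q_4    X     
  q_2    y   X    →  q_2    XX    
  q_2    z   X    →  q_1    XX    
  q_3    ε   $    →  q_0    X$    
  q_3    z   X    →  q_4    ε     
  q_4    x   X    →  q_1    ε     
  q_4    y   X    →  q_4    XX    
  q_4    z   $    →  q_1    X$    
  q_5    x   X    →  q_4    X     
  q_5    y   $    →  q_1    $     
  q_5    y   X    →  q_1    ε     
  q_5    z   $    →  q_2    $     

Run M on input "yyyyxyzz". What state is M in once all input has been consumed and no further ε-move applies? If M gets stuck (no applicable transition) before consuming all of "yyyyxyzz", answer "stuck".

q_0

(q_0, yyyyxyzz, $)
  read y, top $: go to q_2, push $ → (q_2, yyyxyzz, $)
  ε-move, top $: go to q_4, push X$ → (q_4, yyyxyzz, X$)
  read y, top X: go to q_4, push XX → (q_4, yyxyzz, XX$)
  read y, top X: go to q_4, push XX → (q_4, yxyzz, XXX$)
  read y, top X: go to q_4, push XX → (q_4, xyzz, XXXX$)
  read x, top X: go to q_1, push ε → (q_1, yzz, XXX$)
  read y, top X: go to q_2, push XX → (q_2, zz, XXXX$)
  read z, top X: go to q_1, push XX → (q_1, z, XXXXX$)
  read z, top X: go to q_0, push XX → (q_0, ε, XXXXXX$)
All input consumed; M is in state q_0.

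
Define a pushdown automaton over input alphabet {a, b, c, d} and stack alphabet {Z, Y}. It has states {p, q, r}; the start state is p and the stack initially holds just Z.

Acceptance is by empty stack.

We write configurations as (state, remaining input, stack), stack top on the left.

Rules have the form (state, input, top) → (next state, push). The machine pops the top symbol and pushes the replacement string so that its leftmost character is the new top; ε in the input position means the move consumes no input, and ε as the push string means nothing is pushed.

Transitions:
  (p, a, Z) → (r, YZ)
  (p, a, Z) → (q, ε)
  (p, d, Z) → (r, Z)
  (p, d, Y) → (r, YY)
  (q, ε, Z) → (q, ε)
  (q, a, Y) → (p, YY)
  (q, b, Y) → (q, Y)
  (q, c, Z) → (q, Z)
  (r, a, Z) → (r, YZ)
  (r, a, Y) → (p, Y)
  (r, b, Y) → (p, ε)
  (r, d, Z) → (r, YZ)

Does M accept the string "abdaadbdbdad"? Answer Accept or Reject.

Reject

No computation consumes all input and empties the stack.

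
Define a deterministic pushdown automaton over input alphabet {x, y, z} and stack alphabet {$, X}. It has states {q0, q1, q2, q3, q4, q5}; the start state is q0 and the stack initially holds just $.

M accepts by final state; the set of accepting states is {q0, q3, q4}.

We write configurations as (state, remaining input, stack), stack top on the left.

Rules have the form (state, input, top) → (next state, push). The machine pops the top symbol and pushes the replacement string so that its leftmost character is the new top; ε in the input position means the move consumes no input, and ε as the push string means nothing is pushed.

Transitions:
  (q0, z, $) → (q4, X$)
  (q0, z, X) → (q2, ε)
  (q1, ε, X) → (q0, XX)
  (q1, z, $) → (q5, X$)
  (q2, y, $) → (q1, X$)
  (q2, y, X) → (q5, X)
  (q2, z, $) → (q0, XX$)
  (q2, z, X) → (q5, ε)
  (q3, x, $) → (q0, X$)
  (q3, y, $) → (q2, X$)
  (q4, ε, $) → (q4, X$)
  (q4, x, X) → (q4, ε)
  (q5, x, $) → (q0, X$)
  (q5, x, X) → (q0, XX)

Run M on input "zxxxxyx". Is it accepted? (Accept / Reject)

Reject

(q0, zxxxxyx, $)
  read z, top $: go to q4, push X$ → (q4, xxxxyx, X$)
  read x, top X: go to q4, push ε → (q4, xxxyx, $)
  ε-move, top $: go to q4, push X$ → (q4, xxxyx, X$)
  read x, top X: go to q4, push ε → (q4, xxyx, $)
  ε-move, top $: go to q4, push X$ → (q4, xxyx, X$)
  read x, top X: go to q4, push ε → (q4, xyx, $)
  ε-move, top $: go to q4, push X$ → (q4, xyx, X$)
  read x, top X: go to q4, push ε → (q4, yx, $)
  ε-move, top $: go to q4, push X$ → (q4, yx, X$)
No transition applies at (q4, yx, X$); input not fully consumed.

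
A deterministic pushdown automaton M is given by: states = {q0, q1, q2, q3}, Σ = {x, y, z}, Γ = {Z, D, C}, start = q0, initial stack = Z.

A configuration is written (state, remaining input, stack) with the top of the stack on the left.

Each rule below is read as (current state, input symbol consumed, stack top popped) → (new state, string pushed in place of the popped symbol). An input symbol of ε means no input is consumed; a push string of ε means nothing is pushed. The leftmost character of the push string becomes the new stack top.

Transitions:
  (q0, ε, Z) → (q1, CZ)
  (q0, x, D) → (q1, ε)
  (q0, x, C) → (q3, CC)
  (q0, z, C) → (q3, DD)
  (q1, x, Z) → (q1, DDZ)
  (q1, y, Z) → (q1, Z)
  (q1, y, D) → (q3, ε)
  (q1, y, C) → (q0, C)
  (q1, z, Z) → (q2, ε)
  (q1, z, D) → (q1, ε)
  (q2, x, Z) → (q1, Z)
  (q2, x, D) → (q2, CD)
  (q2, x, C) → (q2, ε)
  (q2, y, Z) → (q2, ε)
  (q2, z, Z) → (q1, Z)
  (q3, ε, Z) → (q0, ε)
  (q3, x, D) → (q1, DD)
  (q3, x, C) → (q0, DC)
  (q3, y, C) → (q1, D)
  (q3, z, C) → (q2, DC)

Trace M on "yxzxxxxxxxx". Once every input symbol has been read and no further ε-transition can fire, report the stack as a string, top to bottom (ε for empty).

(q0, yxzxxxxxxxx, Z) ⊢ (q1, yxzxxxxxxxx, CZ) ⊢ (q0, xzxxxxxxxx, CZ) ⊢ (q3, zxxxxxxxx, CCZ) ⊢ (q2, xxxxxxxx, DCCZ) ⊢ (q2, xxxxxxx, CDCCZ) ⊢ (q2, xxxxxx, DCCZ) ⊢ (q2, xxxxx, CDCCZ) ⊢ (q2, xxxx, DCCZ) ⊢ (q2, xxx, CDCCZ) ⊢ (q2, xx, DCCZ) ⊢ (q2, x, CDCCZ) ⊢ (q2, ε, DCCZ)
All input consumed in state q2 with stack DCCZ.

DCCZ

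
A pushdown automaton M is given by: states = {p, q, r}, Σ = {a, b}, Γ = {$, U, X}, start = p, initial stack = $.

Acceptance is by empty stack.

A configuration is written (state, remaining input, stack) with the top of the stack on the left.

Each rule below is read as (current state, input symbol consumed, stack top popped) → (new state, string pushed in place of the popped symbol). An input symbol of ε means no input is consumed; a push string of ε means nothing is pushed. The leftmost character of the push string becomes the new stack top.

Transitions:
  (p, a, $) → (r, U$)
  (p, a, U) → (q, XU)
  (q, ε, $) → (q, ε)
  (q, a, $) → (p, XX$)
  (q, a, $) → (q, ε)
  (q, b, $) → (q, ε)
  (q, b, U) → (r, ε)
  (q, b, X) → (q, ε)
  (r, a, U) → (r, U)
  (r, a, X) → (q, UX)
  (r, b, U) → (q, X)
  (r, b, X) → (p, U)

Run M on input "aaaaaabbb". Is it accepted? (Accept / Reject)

Accept

One accepting computation: (p, aaaaaabbb, $) ⊢ (r, aaaaabbb, U$) ⊢ (r, aaaabbb, U$) ⊢ (r, aaabbb, U$) ⊢ (r, aabbb, U$) ⊢ (r, abbb, U$) ⊢ (r, bbb, U$) ⊢ (q, bb, X$) ⊢ (q, b, $) ⊢ (q, ε, ε)
All input consumed and the stack is empty.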